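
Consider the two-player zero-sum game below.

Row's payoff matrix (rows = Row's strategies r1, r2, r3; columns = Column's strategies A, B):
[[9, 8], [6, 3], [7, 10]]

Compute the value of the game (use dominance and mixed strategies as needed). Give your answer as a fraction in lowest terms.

Row r2 is strictly dominated by row r1, so Row never plays it.
The remaining 2×2 game on (r1, r3) × (A, B) has no saddle point. Let Row play r1 with probability p; indifference gives 9p + 7(1−p) = 8p + 10(1−p), so p = 3/4.
Similarly Column's optimal q on A is 1/2, and the value is 9·(1/2) + (8)·(1/2) = 17/2.

17/2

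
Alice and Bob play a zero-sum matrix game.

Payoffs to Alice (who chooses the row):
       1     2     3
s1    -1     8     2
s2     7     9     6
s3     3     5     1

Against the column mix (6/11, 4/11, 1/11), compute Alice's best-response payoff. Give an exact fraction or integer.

84/11

s1: (-1)·(6/11) + (8)·(4/11) + (2)·(1/11) = 28/11.
s2: (7)·(6/11) + (9)·(4/11) + (6)·(1/11) = 84/11.
s3: (3)·(6/11) + (5)·(4/11) + (1)·(1/11) = 39/11.
The best pure response is s2 with expected payoff 84/11.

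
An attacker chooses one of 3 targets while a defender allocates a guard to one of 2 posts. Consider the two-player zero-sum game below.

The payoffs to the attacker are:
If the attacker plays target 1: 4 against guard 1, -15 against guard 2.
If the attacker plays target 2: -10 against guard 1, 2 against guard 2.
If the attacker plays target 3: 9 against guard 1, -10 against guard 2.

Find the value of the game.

-82/31

Row target 1 is strictly dominated by row target 3, so the attacker never plays it.
The remaining 2×2 game on (target 2, target 3) × (guard 1, guard 2) has no saddle point. Let the attacker play target 2 with probability p; indifference gives −10p + 9(1−p) = 2p − 10(1−p), so p = 19/31.
Similarly the defender's optimal q on guard 1 is 12/31, and the value is -10·(12/31) + (2)·(19/31) = -82/31.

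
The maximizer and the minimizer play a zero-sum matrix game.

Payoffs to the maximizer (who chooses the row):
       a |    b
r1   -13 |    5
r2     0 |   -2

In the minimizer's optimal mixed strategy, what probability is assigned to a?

7/20

Row minima are -13 and -2, so the maximizer's maximin is -2; column maxima are 0 and 5, so the minimizer's minimax is 0. These differ, so the equilibrium is in mixed strategies.
Let the minimizer play a with probability q. The maximizer is indifferent when −13q + 5(1−q) = −2(1−q), giving q = 7/20.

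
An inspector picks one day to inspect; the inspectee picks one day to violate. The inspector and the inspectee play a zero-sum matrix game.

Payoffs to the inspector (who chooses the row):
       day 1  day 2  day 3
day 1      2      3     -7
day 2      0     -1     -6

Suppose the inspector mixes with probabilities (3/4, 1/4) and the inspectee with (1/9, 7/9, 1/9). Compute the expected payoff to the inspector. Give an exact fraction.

35/36

Against (1/9, 7/9, 1/9), each row's expected payoff is day 1: 16/9; day 2: -13/9.
Taking the (3/4, 1/4)-weighted average: (3/4)·(16/9) + (1/4)·(-13/9) = 35/36.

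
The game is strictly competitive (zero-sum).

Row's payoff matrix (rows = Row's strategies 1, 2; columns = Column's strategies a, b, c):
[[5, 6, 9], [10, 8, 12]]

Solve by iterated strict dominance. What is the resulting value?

8

Row 1 is strictly dominated by row 2 (10>5, 8>6, 12>9); eliminate 1.
Column a is strictly dominated by b for Column (8<10); eliminate a.
Column c is strictly dominated by b for Column (8<12); eliminate c.
Only (2, b) remains, with payoff 8.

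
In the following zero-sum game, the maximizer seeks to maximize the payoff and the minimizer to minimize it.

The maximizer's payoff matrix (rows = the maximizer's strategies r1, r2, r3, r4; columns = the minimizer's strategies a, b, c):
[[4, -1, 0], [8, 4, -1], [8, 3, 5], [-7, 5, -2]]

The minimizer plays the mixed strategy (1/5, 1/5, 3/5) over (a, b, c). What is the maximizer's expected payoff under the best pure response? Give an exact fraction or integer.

26/5

r1: (4)·(1/5) + (-1)·(1/5) + (0)·(3/5) = 3/5.
r2: (8)·(1/5) + (4)·(1/5) + (-1)·(3/5) = 9/5.
r3: (8)·(1/5) + (3)·(1/5) + (5)·(3/5) = 26/5.
r4: (-7)·(1/5) + (5)·(1/5) + (-2)·(3/5) = -8/5.
The best pure response is r3 with expected payoff 26/5.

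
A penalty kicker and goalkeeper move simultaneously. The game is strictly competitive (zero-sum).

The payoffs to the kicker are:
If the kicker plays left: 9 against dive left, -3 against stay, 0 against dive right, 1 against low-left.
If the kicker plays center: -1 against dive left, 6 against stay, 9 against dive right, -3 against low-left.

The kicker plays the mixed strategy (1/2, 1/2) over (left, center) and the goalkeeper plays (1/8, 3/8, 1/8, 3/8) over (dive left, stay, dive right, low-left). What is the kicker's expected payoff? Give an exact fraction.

5/4

Against (1/8, 3/8, 1/8, 3/8), each row's expected payoff is left: 3/8; center: 17/8.
Taking the (1/2, 1/2)-weighted average: (1/2)·(3/8) + (1/2)·(17/8) = 5/4.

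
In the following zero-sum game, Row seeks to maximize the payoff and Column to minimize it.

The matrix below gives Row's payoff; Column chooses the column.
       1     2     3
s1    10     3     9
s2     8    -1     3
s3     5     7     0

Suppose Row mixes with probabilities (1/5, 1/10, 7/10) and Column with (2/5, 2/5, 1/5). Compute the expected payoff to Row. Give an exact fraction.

Against (2/5, 2/5, 1/5), each row's expected payoff is s1: 7; s2: 17/5; s3: 24/5.
Taking the (1/5, 1/10, 7/10)-weighted average: (1/5)·(7) + (1/10)·(17/5) + (7/10)·(24/5) = 51/10.

51/10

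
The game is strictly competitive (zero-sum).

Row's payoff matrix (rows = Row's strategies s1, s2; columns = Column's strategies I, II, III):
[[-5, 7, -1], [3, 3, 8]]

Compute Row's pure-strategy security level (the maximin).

3

The worst-case payoff for each row is s1: -5, s2: 3.
The best of these is 3.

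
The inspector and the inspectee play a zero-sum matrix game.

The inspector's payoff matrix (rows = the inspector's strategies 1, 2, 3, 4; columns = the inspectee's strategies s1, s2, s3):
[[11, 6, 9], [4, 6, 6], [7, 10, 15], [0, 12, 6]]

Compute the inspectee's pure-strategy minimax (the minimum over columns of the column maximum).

The worst case (largest entry) in each column is s1: 11, s2: 12, s3: 15.
The best (smallest) of these is 11.

11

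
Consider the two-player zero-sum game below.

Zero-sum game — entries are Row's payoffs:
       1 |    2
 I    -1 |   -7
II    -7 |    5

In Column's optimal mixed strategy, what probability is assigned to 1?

2/3

Row minima are -7 and -7, so Row's maximin is -7; column maxima are -1 and 5, so Column's minimax is -1. These differ, so the equilibrium is in mixed strategies.
Let Column play 1 with probability q. Row is indifferent when −q − 7(1−q) = −7q + 5(1−q), giving q = 2/3.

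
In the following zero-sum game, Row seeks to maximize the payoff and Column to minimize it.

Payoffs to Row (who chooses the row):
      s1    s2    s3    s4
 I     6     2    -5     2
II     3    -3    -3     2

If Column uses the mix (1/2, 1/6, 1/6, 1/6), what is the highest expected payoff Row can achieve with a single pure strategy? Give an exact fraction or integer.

17/6

I: (6)·(1/2) + (2)·(1/6) + (-5)·(1/6) + (2)·(1/6) = 17/6.
II: (3)·(1/2) + (-3)·(1/6) + (-3)·(1/6) + (2)·(1/6) = 5/6.
The best pure response is I with expected payoff 17/6.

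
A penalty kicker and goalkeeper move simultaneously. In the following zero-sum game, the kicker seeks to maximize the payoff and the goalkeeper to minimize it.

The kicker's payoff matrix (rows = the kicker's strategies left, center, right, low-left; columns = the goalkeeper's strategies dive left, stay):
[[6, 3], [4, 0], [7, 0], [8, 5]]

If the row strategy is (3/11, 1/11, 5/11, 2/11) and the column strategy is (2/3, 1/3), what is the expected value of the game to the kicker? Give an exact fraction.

5

Against (2/3, 1/3), each row's expected payoff is left: 5; center: 8/3; right: 14/3; low-left: 7.
Taking the (3/11, 1/11, 5/11, 2/11)-weighted average: (3/11)·(5) + (1/11)·(8/3) + (5/11)·(14/3) + (2/11)·(7) = 5.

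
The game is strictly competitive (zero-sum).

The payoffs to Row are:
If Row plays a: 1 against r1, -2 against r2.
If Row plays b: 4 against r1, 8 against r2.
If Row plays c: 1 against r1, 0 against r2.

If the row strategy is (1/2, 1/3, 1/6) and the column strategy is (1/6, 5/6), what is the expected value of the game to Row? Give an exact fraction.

31/18

Against (1/6, 5/6), each row's expected payoff is a: -3/2; b: 22/3; c: 1/6.
Taking the (1/2, 1/3, 1/6)-weighted average: (1/2)·(-3/2) + (1/3)·(22/3) + (1/6)·(1/6) = 31/18.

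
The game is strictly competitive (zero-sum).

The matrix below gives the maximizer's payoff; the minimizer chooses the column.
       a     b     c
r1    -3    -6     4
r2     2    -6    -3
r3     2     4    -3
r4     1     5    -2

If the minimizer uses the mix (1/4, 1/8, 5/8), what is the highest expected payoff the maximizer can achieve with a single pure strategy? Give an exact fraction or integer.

r1: (-3)·(1/4) + (-6)·(1/8) + (4)·(5/8) = 1.
r2: (2)·(1/4) + (-6)·(1/8) + (-3)·(5/8) = -17/8.
r3: (2)·(1/4) + (4)·(1/8) + (-3)·(5/8) = -7/8.
r4: (1)·(1/4) + (5)·(1/8) + (-2)·(5/8) = -3/8.
The best pure response is r1 with expected payoff 1.

1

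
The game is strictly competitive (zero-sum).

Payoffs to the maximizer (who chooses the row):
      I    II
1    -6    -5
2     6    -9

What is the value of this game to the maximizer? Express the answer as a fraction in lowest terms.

-21/4

Row minima are -6 and -9, so the maximizer's maximin is -6; column maxima are 6 and -5, so the minimizer's minimax is -5. These differ, so the equilibrium is in mixed strategies.
Let the maximizer play 1 with probability p. The minimizer is indifferent when −6p + 6(1−p) = −5p − 9(1−p), giving p = 15/16.
Let the minimizer play I with probability q. The maximizer is indifferent when −6q − 5(1−q) = 6q − 9(1−q), giving q = 1/4.
The value is -6·(1/4) + (-5)·(3/4) = -21/4.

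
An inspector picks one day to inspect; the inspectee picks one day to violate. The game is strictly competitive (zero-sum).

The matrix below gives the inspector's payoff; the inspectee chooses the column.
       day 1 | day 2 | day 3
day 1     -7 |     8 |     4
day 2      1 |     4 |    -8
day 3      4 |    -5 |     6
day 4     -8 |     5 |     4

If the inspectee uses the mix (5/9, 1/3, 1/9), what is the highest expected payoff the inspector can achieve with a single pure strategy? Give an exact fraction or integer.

day 1: (-7)·(5/9) + (8)·(1/3) + (4)·(1/9) = -7/9.
day 2: (1)·(5/9) + (4)·(1/3) + (-8)·(1/9) = 1.
day 3: (4)·(5/9) + (-5)·(1/3) + (6)·(1/9) = 11/9.
day 4: (-8)·(5/9) + (5)·(1/3) + (4)·(1/9) = -7/3.
The best pure response is day 3 with expected payoff 11/9.

11/9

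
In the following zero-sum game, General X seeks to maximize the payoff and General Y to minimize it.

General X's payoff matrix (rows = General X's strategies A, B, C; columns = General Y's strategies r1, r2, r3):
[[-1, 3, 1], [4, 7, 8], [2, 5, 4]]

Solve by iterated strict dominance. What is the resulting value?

Column r3 is strictly dominated by r1 for General Y (-1<1, 4<8, 2<4); eliminate r3.
Column r2 is strictly dominated by r1 for General Y (-1<3, 4<7, 2<5); eliminate r2.
Row C is strictly dominated by row B (4>2); eliminate C.
Row A is strictly dominated by row B (4>-1); eliminate A.
Only (B, r1) remains, with payoff 4.

4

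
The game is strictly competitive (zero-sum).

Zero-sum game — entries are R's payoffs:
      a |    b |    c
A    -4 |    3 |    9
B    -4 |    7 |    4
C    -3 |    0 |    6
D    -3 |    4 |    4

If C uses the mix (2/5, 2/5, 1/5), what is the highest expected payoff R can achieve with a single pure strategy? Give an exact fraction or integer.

2

A: (-4)·(2/5) + (3)·(2/5) + (9)·(1/5) = 7/5.
B: (-4)·(2/5) + (7)·(2/5) + (4)·(1/5) = 2.
C: (-3)·(2/5) + (0)·(2/5) + (6)·(1/5) = 0.
D: (-3)·(2/5) + (4)·(2/5) + (4)·(1/5) = 6/5.
The best pure response is B with expected payoff 2.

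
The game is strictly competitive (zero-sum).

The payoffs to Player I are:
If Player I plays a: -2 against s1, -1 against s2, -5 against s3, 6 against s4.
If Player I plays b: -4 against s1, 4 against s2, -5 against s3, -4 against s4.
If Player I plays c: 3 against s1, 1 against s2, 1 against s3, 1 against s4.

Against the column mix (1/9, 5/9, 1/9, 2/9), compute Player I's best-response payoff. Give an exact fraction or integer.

11/9

a: (-2)·(1/9) + (-1)·(5/9) + (-5)·(1/9) + (6)·(2/9) = 0.
b: (-4)·(1/9) + (4)·(5/9) + (-5)·(1/9) + (-4)·(2/9) = 1/3.
c: (3)·(1/9) + (1)·(5/9) + (1)·(1/9) + (1)·(2/9) = 11/9.
The best pure response is c with expected payoff 11/9.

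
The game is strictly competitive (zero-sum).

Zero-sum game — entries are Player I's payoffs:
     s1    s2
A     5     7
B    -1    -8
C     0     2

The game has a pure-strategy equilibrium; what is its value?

5

Row minima: 5, -8, 0 → Player I's maximin is 5.
Column maxima: 5, 7 → Player II's minimax is 5.
They coincide at (A, s1), so the value is 5.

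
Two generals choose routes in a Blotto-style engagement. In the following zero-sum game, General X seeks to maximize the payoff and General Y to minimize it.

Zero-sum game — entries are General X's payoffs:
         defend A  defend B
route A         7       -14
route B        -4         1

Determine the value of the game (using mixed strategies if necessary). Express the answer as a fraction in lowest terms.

-49/26

Row minima are -14 and -4, so General X's maximin is -4; column maxima are 7 and 1, so General Y's minimax is 1. These differ, so the equilibrium is in mixed strategies.
Let General X play route A with probability p. General Y is indifferent when 7p − 4(1−p) = −14p + (1−p), giving p = 5/26.
Let General Y play defend A with probability q. General X is indifferent when 7q − 14(1−q) = −4q + (1−q), giving q = 15/26.
The value is 7·(15/26) + (-14)·(11/26) = -49/26.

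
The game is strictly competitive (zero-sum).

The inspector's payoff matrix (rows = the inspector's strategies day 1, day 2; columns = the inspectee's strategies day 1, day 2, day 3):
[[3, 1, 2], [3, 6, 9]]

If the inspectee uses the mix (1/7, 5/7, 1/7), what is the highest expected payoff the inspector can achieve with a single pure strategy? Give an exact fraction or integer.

6

day 1: (3)·(1/7) + (1)·(5/7) + (2)·(1/7) = 10/7.
day 2: (3)·(1/7) + (6)·(5/7) + (9)·(1/7) = 6.
The best pure response is day 2 with expected payoff 6.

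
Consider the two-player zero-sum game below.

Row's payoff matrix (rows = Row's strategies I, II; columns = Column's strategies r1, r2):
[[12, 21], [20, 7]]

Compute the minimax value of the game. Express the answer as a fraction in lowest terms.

Row minima are 12 and 7, so Row's maximin is 12; column maxima are 20 and 21, so Column's minimax is 20. These differ, so the equilibrium is in mixed strategies.
Let Row play I with probability p. Column is indifferent when 12p + 20(1−p) = 21p + 7(1−p), giving p = 13/22.
Let Column play r1 with probability q. Row is indifferent when 12q + 21(1−q) = 20q + 7(1−q), giving q = 7/11.
The value is 12·(7/11) + (21)·(4/11) = 168/11.

168/11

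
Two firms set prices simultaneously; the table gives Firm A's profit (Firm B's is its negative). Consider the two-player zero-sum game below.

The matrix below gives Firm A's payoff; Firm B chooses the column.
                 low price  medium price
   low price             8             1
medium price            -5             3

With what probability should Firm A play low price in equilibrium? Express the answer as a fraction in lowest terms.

8/15

Row minima are 1 and -5, so Firm A's maximin is 1; column maxima are 8 and 3, so Firm B's minimax is 3. These differ, so the equilibrium is in mixed strategies.
Let Firm A play low price with probability p. Firm B is indifferent when 8p − 5(1−p) = p + 3(1−p), giving p = 8/15.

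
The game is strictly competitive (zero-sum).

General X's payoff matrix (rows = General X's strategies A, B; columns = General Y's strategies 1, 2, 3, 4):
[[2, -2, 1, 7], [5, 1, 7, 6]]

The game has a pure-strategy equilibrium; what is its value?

1

Row minima: -2, 1 → General X's maximin is 1.
Column maxima: 5, 1, 7, 7 → General Y's minimax is 1.
They coincide at (B, 2), so the value is 1.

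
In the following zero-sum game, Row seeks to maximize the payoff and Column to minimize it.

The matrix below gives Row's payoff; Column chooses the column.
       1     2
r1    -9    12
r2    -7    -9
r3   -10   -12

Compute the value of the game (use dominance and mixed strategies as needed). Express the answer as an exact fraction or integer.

-165/23

Row r3 is strictly dominated by row r2, so Row never plays it.
The remaining 2×2 game on (r1, r2) × (1, 2) has no saddle point. Let Row play r1 with probability p; indifference gives −9p − 7(1−p) = 12p − 9(1−p), so p = 2/23.
Similarly Column's optimal q on 1 is 21/23, and the value is -9·(21/23) + (12)·(2/23) = -165/23.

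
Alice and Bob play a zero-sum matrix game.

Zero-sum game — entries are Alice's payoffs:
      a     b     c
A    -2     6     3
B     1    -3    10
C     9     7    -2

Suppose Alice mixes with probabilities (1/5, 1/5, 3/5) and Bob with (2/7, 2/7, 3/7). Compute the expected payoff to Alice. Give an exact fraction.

121/35

Against (2/7, 2/7, 3/7), each row's expected payoff is A: 17/7; B: 26/7; C: 26/7.
Taking the (1/5, 1/5, 3/5)-weighted average: (1/5)·(17/7) + (1/5)·(26/7) + (3/5)·(26/7) = 121/35.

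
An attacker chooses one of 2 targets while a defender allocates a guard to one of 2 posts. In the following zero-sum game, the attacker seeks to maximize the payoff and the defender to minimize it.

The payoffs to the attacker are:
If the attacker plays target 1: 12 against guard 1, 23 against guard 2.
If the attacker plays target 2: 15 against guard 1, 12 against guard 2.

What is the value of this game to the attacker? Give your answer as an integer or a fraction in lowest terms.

Row minima are 12 and 12, so the attacker's maximin is 12; column maxima are 15 and 23, so the defender's minimax is 15. These differ, so the equilibrium is in mixed strategies.
Let the attacker play target 1 with probability p. The defender is indifferent when 12p + 15(1−p) = 23p + 12(1−p), giving p = 3/14.
Let the defender play guard 1 with probability q. The attacker is indifferent when 12q + 23(1−q) = 15q + 12(1−q), giving q = 11/14.
The value is 12·(11/14) + (23)·(3/14) = 201/14.

201/14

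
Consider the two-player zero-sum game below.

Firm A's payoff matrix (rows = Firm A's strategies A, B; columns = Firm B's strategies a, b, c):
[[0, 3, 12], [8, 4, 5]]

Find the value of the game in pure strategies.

Row minima: 0, 4 → Firm A's maximin is 4.
Column maxima: 8, 4, 12 → Firm B's minimax is 4.
They coincide at (B, b), so the value is 4.

4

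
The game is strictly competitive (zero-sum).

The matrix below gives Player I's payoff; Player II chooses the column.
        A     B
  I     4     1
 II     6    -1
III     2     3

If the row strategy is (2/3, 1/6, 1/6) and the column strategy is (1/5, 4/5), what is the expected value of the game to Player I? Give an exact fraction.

8/5

Against (1/5, 4/5), each row's expected payoff is I: 8/5; II: 2/5; III: 14/5.
Taking the (2/3, 1/6, 1/6)-weighted average: (2/3)·(8/5) + (1/6)·(2/5) + (1/6)·(14/5) = 8/5.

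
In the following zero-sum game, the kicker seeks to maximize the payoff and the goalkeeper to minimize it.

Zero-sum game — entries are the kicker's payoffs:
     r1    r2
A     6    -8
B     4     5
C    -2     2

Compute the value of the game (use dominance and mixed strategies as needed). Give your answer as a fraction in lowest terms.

62/15

Row C is strictly dominated by row B, so the kicker never plays it.
The remaining 2×2 game on (A, B) × (r1, r2) has no saddle point. Let the kicker play A with probability p; indifference gives 6p + 4(1−p) = −8p + 5(1−p), so p = 1/15.
Similarly the goalkeeper's optimal q on r1 is 13/15, and the value is 6·(13/15) + (-8)·(2/15) = 62/15.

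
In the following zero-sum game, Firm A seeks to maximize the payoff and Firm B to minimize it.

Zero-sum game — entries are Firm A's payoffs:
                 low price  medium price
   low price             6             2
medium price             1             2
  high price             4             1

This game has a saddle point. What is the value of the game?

Row minima: 2, 1, 1 → Firm A's maximin is 2.
Column maxima: 6, 2 → Firm B's minimax is 2.
They coincide at (low price, medium price), so the value is 2.

2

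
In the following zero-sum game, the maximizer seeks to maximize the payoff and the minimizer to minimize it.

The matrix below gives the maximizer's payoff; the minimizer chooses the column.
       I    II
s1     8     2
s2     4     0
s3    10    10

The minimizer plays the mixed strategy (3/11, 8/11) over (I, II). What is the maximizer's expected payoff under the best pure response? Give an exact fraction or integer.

10

s1: (8)·(3/11) + (2)·(8/11) = 40/11.
s2: (4)·(3/11) + (0)·(8/11) = 12/11.
s3: (10)·(3/11) + (10)·(8/11) = 10.
The best pure response is s3 with expected payoff 10.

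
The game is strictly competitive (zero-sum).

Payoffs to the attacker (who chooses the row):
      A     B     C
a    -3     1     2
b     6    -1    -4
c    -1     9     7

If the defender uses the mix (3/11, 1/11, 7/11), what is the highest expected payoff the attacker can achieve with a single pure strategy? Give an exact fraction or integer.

5

a: (-3)·(3/11) + (1)·(1/11) + (2)·(7/11) = 6/11.
b: (6)·(3/11) + (-1)·(1/11) + (-4)·(7/11) = -1.
c: (-1)·(3/11) + (9)·(1/11) + (7)·(7/11) = 5.
The best pure response is c with expected payoff 5.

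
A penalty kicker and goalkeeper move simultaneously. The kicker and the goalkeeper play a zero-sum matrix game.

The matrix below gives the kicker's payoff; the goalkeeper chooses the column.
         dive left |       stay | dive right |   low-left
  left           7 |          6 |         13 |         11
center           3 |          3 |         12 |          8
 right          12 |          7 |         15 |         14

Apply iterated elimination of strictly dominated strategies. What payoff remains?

7

Column low-left is strictly dominated by dive left for the goalkeeper (7<11, 3<8, 12<14); eliminate low-left.
Row left is strictly dominated by row right (12>7, 7>6, 15>13); eliminate left.
Column dive right is strictly dominated by dive left for the goalkeeper (3<12, 12<15); eliminate dive right.
Row center is strictly dominated by row right (12>3, 7>3); eliminate center.
Column dive left is strictly dominated by stay for the goalkeeper (7<12); eliminate dive left.
Only (right, stay) remains, with payoff 7.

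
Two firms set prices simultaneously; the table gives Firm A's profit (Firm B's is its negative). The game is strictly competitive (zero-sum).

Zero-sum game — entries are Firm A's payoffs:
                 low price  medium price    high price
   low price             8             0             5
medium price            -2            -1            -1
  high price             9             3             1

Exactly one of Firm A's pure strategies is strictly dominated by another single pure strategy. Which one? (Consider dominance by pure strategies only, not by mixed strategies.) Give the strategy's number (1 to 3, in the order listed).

2

Compare medium price with low price: 8 > -2, 0 > -1, 5 > -1.
So low price strictly dominates medium price for Firm A; medium price is strictly dominated.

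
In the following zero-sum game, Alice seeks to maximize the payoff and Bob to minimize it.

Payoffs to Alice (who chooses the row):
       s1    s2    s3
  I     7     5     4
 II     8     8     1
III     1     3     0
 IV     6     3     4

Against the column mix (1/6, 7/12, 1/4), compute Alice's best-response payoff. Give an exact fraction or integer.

I: (7)·(1/6) + (5)·(7/12) + (4)·(1/4) = 61/12.
II: (8)·(1/6) + (8)·(7/12) + (1)·(1/4) = 25/4.
III: (1)·(1/6) + (3)·(7/12) + (0)·(1/4) = 23/12.
IV: (6)·(1/6) + (3)·(7/12) + (4)·(1/4) = 15/4.
The best pure response is II with expected payoff 25/4.

25/4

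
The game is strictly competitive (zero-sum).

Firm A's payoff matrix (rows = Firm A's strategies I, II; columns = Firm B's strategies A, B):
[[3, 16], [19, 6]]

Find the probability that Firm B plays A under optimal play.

Row minima are 3 and 6, so Firm A's maximin is 6; column maxima are 19 and 16, so Firm B's minimax is 16. These differ, so the equilibrium is in mixed strategies.
Let Firm B play A with probability q. Firm A is indifferent when 3q + 16(1−q) = 19q + 6(1−q), giving q = 5/13.

5/13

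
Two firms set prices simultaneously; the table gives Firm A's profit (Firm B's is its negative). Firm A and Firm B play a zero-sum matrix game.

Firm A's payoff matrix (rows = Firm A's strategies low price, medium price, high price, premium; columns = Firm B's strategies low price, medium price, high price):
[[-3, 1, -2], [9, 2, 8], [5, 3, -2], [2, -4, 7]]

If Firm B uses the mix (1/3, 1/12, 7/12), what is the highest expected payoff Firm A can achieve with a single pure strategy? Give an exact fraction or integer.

low price: (-3)·(1/3) + (1)·(1/12) + (-2)·(7/12) = -25/12.
medium price: (9)·(1/3) + (2)·(1/12) + (8)·(7/12) = 47/6.
high price: (5)·(1/3) + (3)·(1/12) + (-2)·(7/12) = 3/4.
premium: (2)·(1/3) + (-4)·(1/12) + (7)·(7/12) = 53/12.
The best pure response is medium price with expected payoff 47/6.

47/6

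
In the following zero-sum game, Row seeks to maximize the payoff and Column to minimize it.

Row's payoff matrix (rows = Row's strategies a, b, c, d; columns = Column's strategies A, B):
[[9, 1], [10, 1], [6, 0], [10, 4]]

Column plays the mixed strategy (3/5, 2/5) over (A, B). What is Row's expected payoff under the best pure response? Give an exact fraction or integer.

38/5

a: (9)·(3/5) + (1)·(2/5) = 29/5.
b: (10)·(3/5) + (1)·(2/5) = 32/5.
c: (6)·(3/5) + (0)·(2/5) = 18/5.
d: (10)·(3/5) + (4)·(2/5) = 38/5.
The best pure response is d with expected payoff 38/5.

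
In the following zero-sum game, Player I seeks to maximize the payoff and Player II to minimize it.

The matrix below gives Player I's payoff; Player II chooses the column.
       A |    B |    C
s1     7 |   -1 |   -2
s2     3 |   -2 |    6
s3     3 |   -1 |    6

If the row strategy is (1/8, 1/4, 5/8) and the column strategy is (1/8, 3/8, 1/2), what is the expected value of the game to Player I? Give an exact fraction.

79/32

Against (1/8, 3/8, 1/2), each row's expected payoff is s1: -1/2; s2: 21/8; s3: 3.
Taking the (1/8, 1/4, 5/8)-weighted average: (1/8)·(-1/2) + (1/4)·(21/8) + (5/8)·(3) = 79/32.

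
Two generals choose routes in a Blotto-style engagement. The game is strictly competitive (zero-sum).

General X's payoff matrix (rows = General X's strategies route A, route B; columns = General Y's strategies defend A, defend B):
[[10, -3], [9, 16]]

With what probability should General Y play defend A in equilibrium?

Row minima are -3 and 9, so General X's maximin is 9; column maxima are 10 and 16, so General Y's minimax is 10. These differ, so the equilibrium is in mixed strategies.
Let General Y play defend A with probability q. General X is indifferent when 10q − 3(1−q) = 9q + 16(1−q), giving q = 19/20.

19/20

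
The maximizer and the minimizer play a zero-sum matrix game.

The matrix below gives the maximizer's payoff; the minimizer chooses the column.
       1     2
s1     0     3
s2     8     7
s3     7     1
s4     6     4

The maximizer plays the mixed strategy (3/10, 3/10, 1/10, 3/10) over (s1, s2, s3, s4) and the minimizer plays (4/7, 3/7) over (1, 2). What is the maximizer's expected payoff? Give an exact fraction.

Against (4/7, 3/7), each row's expected payoff is s1: 9/7; s2: 53/7; s3: 31/7; s4: 36/7.
Taking the (3/10, 3/10, 1/10, 3/10)-weighted average: (3/10)·(9/7) + (3/10)·(53/7) + (1/10)·(31/7) + (3/10)·(36/7) = 65/14.

65/14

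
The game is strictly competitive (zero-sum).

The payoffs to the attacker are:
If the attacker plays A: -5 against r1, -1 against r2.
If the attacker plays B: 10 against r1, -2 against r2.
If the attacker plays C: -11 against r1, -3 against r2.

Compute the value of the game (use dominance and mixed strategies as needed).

-5/4

Row C is strictly dominated by row A, so the attacker never plays it.
The remaining 2×2 game on (A, B) × (r1, r2) has no saddle point. Let the attacker play A with probability p; indifference gives −5p + 10(1−p) = −p − 2(1−p), so p = 3/4.
Similarly the defender's optimal q on r1 is 1/16, and the value is -5·(1/16) + (-1)·(15/16) = -5/4.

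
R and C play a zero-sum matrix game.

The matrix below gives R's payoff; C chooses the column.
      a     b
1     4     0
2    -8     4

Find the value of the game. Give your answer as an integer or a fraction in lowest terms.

Row minima are 0 and -8, so R's maximin is 0; column maxima are 4 and 4, so C's minimax is 4. These differ, so the equilibrium is in mixed strategies.
Let R play 1 with probability p. C is indifferent when 4p − 8(1−p) = 4(1−p), giving p = 3/4.
Let C play a with probability q. R is indifferent when 4q = −8q + 4(1−q), giving q = 1/4.
The value is 4·(1/4) + (0)·(3/4) = 1.

1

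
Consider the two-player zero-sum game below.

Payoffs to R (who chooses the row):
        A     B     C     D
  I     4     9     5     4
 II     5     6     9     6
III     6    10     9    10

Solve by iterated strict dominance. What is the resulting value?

Column B is strictly dominated by A for C (4<9, 5<6, 6<10); eliminate B.
Row I is strictly dominated by row II (5>4, 9>5, 6>4); eliminate I.
Column C is strictly dominated by A for C (5<9, 6<9); eliminate C.
Row II is strictly dominated by row III (6>5, 10>6); eliminate II.
Column D is strictly dominated by A for C (6<10); eliminate D.
Only (III, A) remains, with payoff 6.

6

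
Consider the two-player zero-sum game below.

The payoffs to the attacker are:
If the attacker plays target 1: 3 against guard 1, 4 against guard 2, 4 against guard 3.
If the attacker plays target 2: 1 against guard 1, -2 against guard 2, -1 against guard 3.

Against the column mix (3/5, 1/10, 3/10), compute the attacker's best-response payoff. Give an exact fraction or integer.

target 1: (3)·(3/5) + (4)·(1/10) + (4)·(3/10) = 17/5.
target 2: (1)·(3/5) + (-2)·(1/10) + (-1)·(3/10) = 1/10.
The best pure response is target 1 with expected payoff 17/5.

17/5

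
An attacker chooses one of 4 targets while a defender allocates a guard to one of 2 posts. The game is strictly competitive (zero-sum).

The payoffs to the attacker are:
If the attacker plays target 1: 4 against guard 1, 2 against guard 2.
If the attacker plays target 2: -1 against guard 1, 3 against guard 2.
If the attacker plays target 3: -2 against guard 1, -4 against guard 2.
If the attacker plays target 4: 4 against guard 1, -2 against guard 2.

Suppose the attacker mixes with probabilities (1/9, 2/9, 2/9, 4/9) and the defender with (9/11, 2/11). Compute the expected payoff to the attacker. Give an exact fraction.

10/9

Against (9/11, 2/11), each row's expected payoff is target 1: 40/11; target 2: -3/11; target 3: -26/11; target 4: 32/11.
Taking the (1/9, 2/9, 2/9, 4/9)-weighted average: (1/9)·(40/11) + (2/9)·(-3/11) + (2/9)·(-26/11) + (4/9)·(32/11) = 10/9.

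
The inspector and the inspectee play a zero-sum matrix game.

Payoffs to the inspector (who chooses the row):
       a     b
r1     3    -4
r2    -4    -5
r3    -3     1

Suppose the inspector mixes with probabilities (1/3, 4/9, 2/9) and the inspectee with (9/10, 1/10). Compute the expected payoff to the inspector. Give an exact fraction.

Against (9/10, 1/10), each row's expected payoff is r1: 23/10; r2: -41/10; r3: -13/5.
Taking the (1/3, 4/9, 2/9)-weighted average: (1/3)·(23/10) + (4/9)·(-41/10) + (2/9)·(-13/5) = -49/30.

-49/30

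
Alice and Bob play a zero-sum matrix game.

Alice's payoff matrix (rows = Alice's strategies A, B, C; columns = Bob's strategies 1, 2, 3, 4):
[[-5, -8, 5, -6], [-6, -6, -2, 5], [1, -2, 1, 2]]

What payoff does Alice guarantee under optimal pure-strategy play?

Row minima: -8, -6, -2 → Alice's maximin is -2.
Column maxima: 1, -2, 5, 5 → Bob's minimax is -2.
They coincide at (C, 2), so the value is -2.

-2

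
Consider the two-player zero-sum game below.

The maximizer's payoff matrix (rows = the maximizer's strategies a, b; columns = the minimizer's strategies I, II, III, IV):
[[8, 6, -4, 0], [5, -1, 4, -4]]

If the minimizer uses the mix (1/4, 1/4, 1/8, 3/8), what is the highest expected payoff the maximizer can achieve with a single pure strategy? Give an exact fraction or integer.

3

a: (8)·(1/4) + (6)·(1/4) + (-4)·(1/8) + (0)·(3/8) = 3.
b: (5)·(1/4) + (-1)·(1/4) + (4)·(1/8) + (-4)·(3/8) = 0.
The best pure response is a with expected payoff 3.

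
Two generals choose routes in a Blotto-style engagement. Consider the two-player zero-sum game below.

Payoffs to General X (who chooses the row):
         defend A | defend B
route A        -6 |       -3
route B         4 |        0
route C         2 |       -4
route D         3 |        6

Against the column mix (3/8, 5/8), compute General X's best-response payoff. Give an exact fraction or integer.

route A: (-6)·(3/8) + (-3)·(5/8) = -33/8.
route B: (4)·(3/8) + (0)·(5/8) = 3/2.
route C: (2)·(3/8) + (-4)·(5/8) = -7/4.
route D: (3)·(3/8) + (6)·(5/8) = 39/8.
The best pure response is route D with expected payoff 39/8.

39/8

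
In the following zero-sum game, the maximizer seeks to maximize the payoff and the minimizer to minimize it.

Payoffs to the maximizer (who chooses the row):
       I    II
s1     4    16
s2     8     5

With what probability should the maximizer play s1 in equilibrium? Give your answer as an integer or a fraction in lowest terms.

1/5

Row minima are 4 and 5, so the maximizer's maximin is 5; column maxima are 8 and 16, so the minimizer's minimax is 8. These differ, so the equilibrium is in mixed strategies.
Let the maximizer play s1 with probability p. The minimizer is indifferent when 4p + 8(1−p) = 16p + 5(1−p), giving p = 1/5.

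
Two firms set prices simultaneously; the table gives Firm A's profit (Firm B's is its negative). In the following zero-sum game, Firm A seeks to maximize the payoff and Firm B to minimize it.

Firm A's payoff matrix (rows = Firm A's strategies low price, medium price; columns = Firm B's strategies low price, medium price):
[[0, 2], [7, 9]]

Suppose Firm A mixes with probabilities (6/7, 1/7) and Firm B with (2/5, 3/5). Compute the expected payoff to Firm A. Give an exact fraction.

11/5

Against (2/5, 3/5), each row's expected payoff is low price: 6/5; medium price: 41/5.
Taking the (6/7, 1/7)-weighted average: (6/7)·(6/5) + (1/7)·(41/5) = 11/5.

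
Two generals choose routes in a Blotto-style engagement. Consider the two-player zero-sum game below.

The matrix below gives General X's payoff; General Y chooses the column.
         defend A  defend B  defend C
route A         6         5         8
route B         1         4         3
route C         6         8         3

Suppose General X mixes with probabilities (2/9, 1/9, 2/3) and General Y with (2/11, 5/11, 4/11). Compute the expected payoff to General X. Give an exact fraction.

Against (2/11, 5/11, 4/11), each row's expected payoff is route A: 69/11; route B: 34/11; route C: 64/11.
Taking the (2/9, 1/9, 2/3)-weighted average: (2/9)·(69/11) + (1/9)·(34/11) + (2/3)·(64/11) = 556/99.

556/99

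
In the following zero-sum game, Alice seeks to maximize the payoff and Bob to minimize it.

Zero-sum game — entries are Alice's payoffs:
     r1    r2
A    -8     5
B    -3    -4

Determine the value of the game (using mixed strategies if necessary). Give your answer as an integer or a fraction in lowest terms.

Row minima are -8 and -4, so Alice's maximin is -4; column maxima are -3 and 5, so Bob's minimax is -3. These differ, so the equilibrium is in mixed strategies.
Let Alice play A with probability p. Bob is indifferent when −8p − 3(1−p) = 5p − 4(1−p), giving p = 1/14.
Let Bob play r1 with probability q. Alice is indifferent when −8q + 5(1−q) = −3q − 4(1−q), giving q = 9/14.
The value is -8·(9/14) + (5)·(5/14) = -47/14.

-47/14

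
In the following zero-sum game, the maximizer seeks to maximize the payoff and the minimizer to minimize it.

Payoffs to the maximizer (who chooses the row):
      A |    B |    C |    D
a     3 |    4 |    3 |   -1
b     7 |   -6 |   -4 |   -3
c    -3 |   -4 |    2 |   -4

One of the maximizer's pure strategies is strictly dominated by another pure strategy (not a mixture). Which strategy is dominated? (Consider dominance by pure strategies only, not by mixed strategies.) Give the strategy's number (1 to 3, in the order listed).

3

Compare c with a: 3 > -3, 4 > -4, 3 > 2, -1 > -4.
So a strictly dominates c for the maximizer; c is strictly dominated.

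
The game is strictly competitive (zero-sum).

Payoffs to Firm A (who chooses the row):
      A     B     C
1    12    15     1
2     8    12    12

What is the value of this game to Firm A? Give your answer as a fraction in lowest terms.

136/15

Column B is strictly dominated by A for Firm B (it gives Firm A more in every row).
The remaining 2×2 game on (1, 2) × (A, C) has no saddle point. Let Firm A play 1 with probability p; indifference gives 12p + 8(1−p) = p + 12(1−p), so p = 4/15.
Similarly Firm B's optimal q on A is 11/15, and the value is 12·(11/15) + (1)·(4/15) = 136/15.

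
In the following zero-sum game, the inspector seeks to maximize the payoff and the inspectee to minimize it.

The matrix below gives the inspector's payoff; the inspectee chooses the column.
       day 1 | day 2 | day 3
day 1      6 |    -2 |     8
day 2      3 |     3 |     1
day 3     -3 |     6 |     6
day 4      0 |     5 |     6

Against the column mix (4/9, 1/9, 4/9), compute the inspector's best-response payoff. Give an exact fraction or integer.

6

day 1: (6)·(4/9) + (-2)·(1/9) + (8)·(4/9) = 6.
day 2: (3)·(4/9) + (3)·(1/9) + (1)·(4/9) = 19/9.
day 3: (-3)·(4/9) + (6)·(1/9) + (6)·(4/9) = 2.
day 4: (0)·(4/9) + (5)·(1/9) + (6)·(4/9) = 29/9.
The best pure response is day 1 with expected payoff 6.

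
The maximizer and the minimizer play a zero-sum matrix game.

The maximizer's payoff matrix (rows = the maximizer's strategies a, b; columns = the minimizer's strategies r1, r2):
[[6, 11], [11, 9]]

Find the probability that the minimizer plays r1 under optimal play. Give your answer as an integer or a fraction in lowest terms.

2/7

Row minima are 6 and 9, so the maximizer's maximin is 9; column maxima are 11 and 11, so the minimizer's minimax is 11. These differ, so the equilibrium is in mixed strategies.
Let the minimizer play r1 with probability q. The maximizer is indifferent when 6q + 11(1−q) = 11q + 9(1−q), giving q = 2/7.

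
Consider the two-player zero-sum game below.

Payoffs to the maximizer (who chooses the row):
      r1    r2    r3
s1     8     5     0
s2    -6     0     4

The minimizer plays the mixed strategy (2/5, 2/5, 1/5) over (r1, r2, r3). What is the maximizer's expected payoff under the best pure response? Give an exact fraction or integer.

s1: (8)·(2/5) + (5)·(2/5) + (0)·(1/5) = 26/5.
s2: (-6)·(2/5) + (0)·(2/5) + (4)·(1/5) = -8/5.
The best pure response is s1 with expected payoff 26/5.

26/5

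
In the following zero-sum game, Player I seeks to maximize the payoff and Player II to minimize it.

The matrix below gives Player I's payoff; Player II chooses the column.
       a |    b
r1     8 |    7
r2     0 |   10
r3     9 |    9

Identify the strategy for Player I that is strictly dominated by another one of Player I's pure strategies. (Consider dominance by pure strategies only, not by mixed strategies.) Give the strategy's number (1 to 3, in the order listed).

1

Compare r1 with r3: 9 > 8, 9 > 7.
So r3 strictly dominates r1 for Player I; r1 is strictly dominated.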